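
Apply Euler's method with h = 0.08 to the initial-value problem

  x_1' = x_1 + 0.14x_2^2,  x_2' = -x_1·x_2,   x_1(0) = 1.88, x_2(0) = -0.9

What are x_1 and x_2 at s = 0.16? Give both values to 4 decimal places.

Euler on (x_1,x_2): x_1_{n+1} = x_1_n + h·x_1', x_2_{n+1} = x_2_n + h·x_2'.
0.000000: (1.880000, -0.900000); f=(1.993400, 1.692000) → (2.039472, -0.764640)
0.080000: (2.039472, -0.764640); f=(2.121326, 1.559462) → (2.209178, -0.639883)
(x_1(0.16), x_2(0.16)) ≈ (2.2092, -0.6399)

2.2092, -0.6399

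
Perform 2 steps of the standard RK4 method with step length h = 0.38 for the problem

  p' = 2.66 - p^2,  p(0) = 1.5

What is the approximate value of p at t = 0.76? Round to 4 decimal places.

1.6181

RK4: k1 = f(t_n, p_n); k2 = f(t_n + h/2, p_n + (h/2)·k1); k3 = f(t_n + h/2, p_n + (h/2)·k2); k4 = f(t_n + h, p_n + h·k3); p_{n+1} = p_n + (h/6)·(k1 + 2k2 + 2k3 + k4).
t=0.000000, p=1.500000:
  k1 = f(0.000000, 1.500000) = 0.410000
  k2 = f(0.190000, 1.577900) = 0.170232
  k3 = f(0.190000, 1.532344) = 0.311922
  k4 = f(0.380000, 1.618530) = 0.040360
  p ← 1.500000 + (0.38/6)·(k1 + 2k2 + 2k3 + k4) = 1.589596
t=0.380000, p=1.589596:
  k1 = f(0.380000, 1.589596) = 0.133186
  k2 = f(0.570000, 1.614901) = 0.052095
  k3 = f(0.570000, 1.599494) = 0.101620
  k4 = f(0.760000, 1.628211) = 0.008928
  p ← 1.589596 + (0.38/6)·(k1 + 2k2 + 2k3 + k4) = 1.618067
p(0.76) ≈ 1.6181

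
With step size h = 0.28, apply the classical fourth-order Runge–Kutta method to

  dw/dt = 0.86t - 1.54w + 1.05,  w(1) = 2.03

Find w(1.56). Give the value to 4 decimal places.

RK4: k1 = f(t_n, w_n); k2 = f(t_n + h/2, w_n + (h/2)·k1); k3 = f(t_n + h/2, w_n + (h/2)·k2); k4 = f(t_n + h, w_n + h·k3); w_{n+1} = w_n + (h/6)·(k1 + 2k2 + 2k3 + k4).
t=1.000000, w=2.030000:
  k1 = f(1.000000, 2.030000) = -1.216200
  k2 = f(1.140000, 1.859732) = -0.833587
  k3 = f(1.140000, 1.913298) = -0.916079
  k4 = f(1.280000, 1.773498) = -0.580387
  w ← 2.030000 + (0.28/6)·(k1 + 2k2 + 2k3 + k4) = 1.782857
t=1.280000, w=1.782857:
  k1 = f(1.280000, 1.782857) = -0.594800
  k2 = f(1.420000, 1.699585) = -0.346161
  k3 = f(1.420000, 1.734395) = -0.399768
  k4 = f(1.560000, 1.670922) = -0.181620
  w ← 1.782857 + (0.28/6)·(k1 + 2k2 + 2k3 + k4) = 1.677004
w(1.56) ≈ 1.6770

1.6770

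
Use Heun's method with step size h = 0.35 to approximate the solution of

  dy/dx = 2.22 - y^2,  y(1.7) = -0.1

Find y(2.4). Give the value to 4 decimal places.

1.0379

Heun: k1 = f(x_n, y_n); k2 = f(x_n + h, y_n + h·k1); y_{n+1} = y_n + (h/2)·(k1 + k2).
x=1.700000, y=-0.100000:
  k1 = f(1.700000, -0.100000) = 2.210000
  k2 = f(2.050000, 0.673500) = 1.766398
  y ← -0.100000 + (0.35/2)·(2.210000 + 1.766398) = 0.595870
x=2.050000, y=0.595870:
  k1 = f(2.050000, 0.595870) = 1.864939
  k2 = f(2.400000, 1.248598) = 0.661002
  y ← 0.595870 + (0.35/2)·(1.864939 + 0.661002) = 1.037909
y(2.4) ≈ 1.0379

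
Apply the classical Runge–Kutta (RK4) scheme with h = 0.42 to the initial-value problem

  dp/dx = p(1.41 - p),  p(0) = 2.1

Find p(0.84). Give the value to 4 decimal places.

1.5686

RK4: k1 = f(x_n, p_n); k2 = f(x_n + h/2, p_n + (h/2)·k1); k3 = f(x_n + h/2, p_n + (h/2)·k2); k4 = f(x_n + h, p_n + h·k3); p_{n+1} = p_n + (h/6)·(k1 + 2k2 + 2k3 + k4).
x=0.000000, p=2.100000:
  k1 = f(0.000000, 2.100000) = -1.449000
  k2 = f(0.210000, 1.795710) = -0.692623
  k3 = f(0.210000, 1.954549) = -1.064348
  k4 = f(0.420000, 1.652974) = -0.401629
  p ← 2.100000 + (0.42/6)·(k1 + 2k2 + 2k3 + k4) = 1.724480
x=0.420000, p=1.724480:
  k1 = f(0.420000, 1.724480) = -0.542314
  k2 = f(0.630000, 1.610594) = -0.323075
  k3 = f(0.630000, 1.656634) = -0.408583
  k4 = f(0.840000, 1.552875) = -0.221868
  p ← 1.724480 + (0.42/6)·(k1 + 2k2 + 2k3 + k4) = 1.568555
p(0.84) ≈ 1.5686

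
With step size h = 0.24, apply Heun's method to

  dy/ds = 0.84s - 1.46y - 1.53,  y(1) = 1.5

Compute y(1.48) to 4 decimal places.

Heun: k1 = f(s_n, y_n); k2 = f(s_n + h, y_n + h·k1); y_{n+1} = y_n + (h/2)·(k1 + k2).
s=1.000000, y=1.500000:
  k1 = f(1.000000, 1.500000) = -2.880000
  k2 = f(1.240000, 0.808800) = -1.669248
  y ← 1.500000 + (0.24/2)·(-2.880000 + (-1.669248)) = 0.954090
s=1.240000, y=0.954090:
  k1 = f(1.240000, 0.954090) = -1.881372
  k2 = f(1.480000, 0.502561) = -1.020539
  y ← 0.954090 + (0.24/2)·(-1.881372 + (-1.020539)) = 0.605861
y(1.48) ≈ 0.6059

0.6059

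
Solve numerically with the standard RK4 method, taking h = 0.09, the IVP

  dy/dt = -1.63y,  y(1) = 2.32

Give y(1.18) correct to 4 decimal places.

1.7301

RK4: k1 = f(t_n, y_n); k2 = f(t_n + h/2, y_n + (h/2)·k1); k3 = f(t_n + h/2, y_n + (h/2)·k2); k4 = f(t_n + h, y_n + h·k3); y_{n+1} = y_n + (h/6)·(k1 + 2k2 + 2k3 + k4).
t=1.000000, y=2.320000:
  k1 = f(1.000000, 2.320000) = -3.781600
  k2 = f(1.045000, 2.149828) = -3.504220
  k3 = f(1.045000, 2.162310) = -3.524565
  k4 = f(1.090000, 2.002789) = -3.264546
  y ← 2.320000 + (0.09/6)·(k1 + 2k2 + 2k3 + k4) = 2.003444
t=1.090000, y=2.003444:
  k1 = f(1.090000, 2.003444) = -3.265614
  k2 = f(1.135000, 1.856492) = -3.026081
  k3 = f(1.135000, 1.867271) = -3.043651
  k4 = f(1.180000, 1.729516) = -2.819111
  y ← 2.003444 + (0.09/6)·(k1 + 2k2 + 2k3 + k4) = 1.730081
y(1.18) ≈ 1.7301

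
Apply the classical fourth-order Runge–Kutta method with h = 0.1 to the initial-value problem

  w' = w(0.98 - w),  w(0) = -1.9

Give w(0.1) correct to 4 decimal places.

-2.6181

RK4: k1 = f(s_n, w_n); k2 = f(s_n + h/2, w_n + (h/2)·k1); k3 = f(s_n + h/2, w_n + (h/2)·k2); k4 = f(s_n + h, w_n + h·k3); w_{n+1} = w_n + (h/6)·(k1 + 2k2 + 2k3 + k4).
s=0.000000, w=-1.900000:
  k1 = f(0.000000, -1.900000) = -5.472000
  k2 = f(0.050000, -2.173600) = -6.854665
  k3 = f(0.050000, -2.242733) = -7.227731
  k4 = f(0.100000, -2.622773) = -9.449256
  w ← -1.900000 + (0.1/6)·(k1 + 2k2 + 2k3 + k4) = -2.618101
w(0.1) ≈ -2.6181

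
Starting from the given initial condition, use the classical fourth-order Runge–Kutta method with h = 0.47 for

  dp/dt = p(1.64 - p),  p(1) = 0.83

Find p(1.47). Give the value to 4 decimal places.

1.1298

RK4: k1 = f(t_n, p_n); k2 = f(t_n + h/2, p_n + (h/2)·k1); k3 = f(t_n + h/2, p_n + (h/2)·k2); k4 = f(t_n + h, p_n + h·k3); p_{n+1} = p_n + (h/6)·(k1 + 2k2 + 2k3 + k4).
t=1.000000, p=0.830000:
  k1 = f(1.000000, 0.830000) = 0.672300
  k2 = f(1.235000, 0.987990) = 0.644179
  k3 = f(1.235000, 0.981382) = 0.646356
  k4 = f(1.470000, 1.133787) = 0.573938
  p ← 0.830000 + (0.47/6)·(k1 + 2k2 + 2k3 + k4) = 1.129806
p(1.47) ≈ 1.1298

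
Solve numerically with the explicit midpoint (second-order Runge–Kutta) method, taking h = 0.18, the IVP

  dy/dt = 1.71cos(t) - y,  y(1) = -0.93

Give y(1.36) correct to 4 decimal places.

-0.4631

Midpoint: k1 = f(t_n, y_n); k2 = f(t_n + h/2, y_n + (h/2)·k1); y_{n+1} = y_n + h·k2.
t=1.000000, y=-0.930000:
  k1 = f(1.000000, -0.930000) = 1.853917
  k2 = f(1.090000, -0.763147) = 1.553997
  y ← -0.930000 + 0.18·1.553997 = -0.650280
t=1.180000, y=-0.650280:
  k1 = f(1.180000, -0.650280) = 1.301662
  k2 = f(1.270000, -0.533131) = 1.039771
  y ← -0.650280 + 0.18·1.039771 = -0.463122
y(1.36) ≈ -0.4631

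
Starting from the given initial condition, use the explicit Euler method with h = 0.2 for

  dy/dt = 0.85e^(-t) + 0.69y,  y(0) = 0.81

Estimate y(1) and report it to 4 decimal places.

2.3663

Euler: y_{n+1} = y_n + h·f(t_n, y_n).
t=0.000000, y=0.810000: f=1.408900 → y ← 0.810000 + 0.2·1.408900 = 1.091780
t=0.200000, y=1.091780: f=1.449249 → y ← 1.091780 + 0.2·1.449249 = 1.381630
t=0.400000, y=1.381630: f=1.523097 → y ← 1.381630 + 0.2·1.523097 = 1.686249
t=0.600000, y=1.686249: f=1.630002 → y ← 1.686249 + 0.2·1.630002 = 2.012250
t=0.800000, y=2.012250: f=1.770382 → y ← 2.012250 + 0.2·1.770382 = 2.366326
y(1) ≈ 2.3663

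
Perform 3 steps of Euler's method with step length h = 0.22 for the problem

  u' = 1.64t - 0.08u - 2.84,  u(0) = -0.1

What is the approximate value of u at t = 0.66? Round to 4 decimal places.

-1.6997

Euler: u_{n+1} = u_n + h·f(t_n, u_n).
t=0.000000, u=-0.100000: f=-2.832000 → u ← -0.100000 + 0.22·(-2.832000) = -0.723040
t=0.220000, u=-0.723040: f=-2.421357 → u ← -0.723040 + 0.22·(-2.421357) = -1.255738
t=0.440000, u=-1.255738: f=-2.017941 → u ← -1.255738 + 0.22·(-2.017941) = -1.699685
u(0.66) ≈ -1.6997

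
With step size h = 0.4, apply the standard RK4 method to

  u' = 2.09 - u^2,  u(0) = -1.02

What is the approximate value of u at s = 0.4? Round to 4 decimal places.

-0.4232

RK4: k1 = f(s_n, u_n); k2 = f(s_n + h/2, u_n + (h/2)·k1); k3 = f(s_n + h/2, u_n + (h/2)·k2); k4 = f(s_n + h, u_n + h·k3); u_{n+1} = u_n + (h/6)·(k1 + 2k2 + 2k3 + k4).
s=0.000000, u=-1.020000:
  k1 = f(0.000000, -1.020000) = 1.049600
  k2 = f(0.200000, -0.810080) = 1.433770
  k3 = f(0.200000, -0.733246) = 1.552350
  k4 = f(0.400000, -0.399060) = 1.930751
  u ← -1.020000 + (0.4/6)·(k1 + 2k2 + 2k3 + k4) = -0.423160
u(0.4) ≈ -0.4232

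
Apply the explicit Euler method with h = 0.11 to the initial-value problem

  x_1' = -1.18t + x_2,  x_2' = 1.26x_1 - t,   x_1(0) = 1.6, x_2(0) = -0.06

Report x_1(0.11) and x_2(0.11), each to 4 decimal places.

Euler on (x_1,x_2): x_1_{n+1} = x_1_n + h·x_1', x_2_{n+1} = x_2_n + h·x_2'.
0.000000: (1.600000, -0.060000); f=(-0.060000, 2.016000) → (1.593400, 0.161760)
(x_1(0.11), x_2(0.11)) ≈ (1.5934, 0.1618)

1.5934, 0.1618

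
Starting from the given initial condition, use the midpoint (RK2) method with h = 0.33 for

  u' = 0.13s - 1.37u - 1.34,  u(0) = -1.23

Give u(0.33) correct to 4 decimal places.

-1.1348

Midpoint: k1 = f(s_n, u_n); k2 = f(s_n + h/2, u_n + (h/2)·k1); u_{n+1} = u_n + h·k2.
s=0.000000, u=-1.230000:
  k1 = f(0.000000, -1.230000) = 0.345100
  k2 = f(0.165000, -1.173059) = 0.288540
  u ← -1.230000 + 0.33·0.288540 = -1.134782
u(0.33) ≈ -1.1348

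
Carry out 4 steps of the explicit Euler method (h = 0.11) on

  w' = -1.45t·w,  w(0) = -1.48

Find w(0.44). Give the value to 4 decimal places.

Euler: w_{n+1} = w_n + h·f(t_n, w_n).
t=0.000000, w=-1.480000: f=0.000000 → w ← -1.480000 + 0.11·0.000000 = -1.480000
t=0.110000, w=-1.480000: f=0.236060 → w ← -1.480000 + 0.11·0.236060 = -1.454033
t=0.220000, w=-1.454033: f=0.463837 → w ← -1.454033 + 0.11·0.463837 = -1.403011
t=0.330000, w=-1.403011: f=0.671341 → w ← -1.403011 + 0.11·0.671341 = -1.329164
w(0.44) ≈ -1.3292

-1.3292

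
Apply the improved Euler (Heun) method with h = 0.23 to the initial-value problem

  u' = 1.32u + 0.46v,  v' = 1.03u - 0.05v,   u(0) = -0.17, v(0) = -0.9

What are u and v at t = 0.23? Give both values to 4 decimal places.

Heun on (u,v): k1 = f(t_n, state_n); k2 = f(t_n + h, state_n + h·k1); state_{n+1} = state_n + (h/2)·(k1 + k2).
0.000000: (-0.170000, -0.900000)
  k1 = (-0.638400, -0.130100)
  predictor → (-0.316832, -0.929923)
  k2 = (-0.845983, -0.279841)
  → (-0.340704, -0.947143)
(u(0.23), v(0.23)) ≈ (-0.3407, -0.9471)

-0.3407, -0.9471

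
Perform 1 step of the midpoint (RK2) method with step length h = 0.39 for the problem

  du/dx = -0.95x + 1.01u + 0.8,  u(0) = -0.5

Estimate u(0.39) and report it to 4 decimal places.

Midpoint: k1 = f(x_n, u_n); k2 = f(x_n + h/2, u_n + (h/2)·k1); u_{n+1} = u_n + h·k2.
x=0.000000, u=-0.500000:
  k1 = f(0.000000, -0.500000) = 0.295000
  k2 = f(0.195000, -0.442475) = 0.167850
  u ← -0.500000 + 0.39·0.167850 = -0.434538
u(0.39) ≈ -0.4345

-0.4345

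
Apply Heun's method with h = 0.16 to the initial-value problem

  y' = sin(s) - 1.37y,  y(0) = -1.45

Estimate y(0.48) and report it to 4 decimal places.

Heun: k1 = f(s_n, y_n); k2 = f(s_n + h, y_n + h·k1); y_{n+1} = y_n + (h/2)·(k1 + k2).
s=0.000000, y=-1.450000:
  k1 = f(0.000000, -1.450000) = 1.986500
  k2 = f(0.160000, -1.132160) = 1.710377
  y ← -1.450000 + (0.16/2)·(1.986500 + 1.710377) = -1.154250
s=0.160000, y=-1.154250:
  k1 = f(0.160000, -1.154250) = 1.740640
  k2 = f(0.320000, -0.875747) = 1.514340
  y ← -1.154250 + (0.16/2)·(1.740640 + 1.514340) = -0.893851
s=0.320000, y=-0.893851:
  k1 = f(0.320000, -0.893851) = 1.539143
  k2 = f(0.480000, -0.647588) = 1.348975
  y ← -0.893851 + (0.16/2)·(1.539143 + 1.348975) = -0.662802
y(0.48) ≈ -0.6628

-0.6628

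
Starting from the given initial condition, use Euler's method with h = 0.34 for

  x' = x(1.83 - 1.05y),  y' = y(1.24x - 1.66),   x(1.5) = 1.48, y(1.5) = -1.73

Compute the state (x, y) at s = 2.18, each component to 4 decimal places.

7.5467, -3.3603

Euler on (x,y): x_{n+1} = x_n + h·x', y_{n+1} = y_n + h·y'.
1.500000: (1.480000, -1.730000); f=(5.396820, -0.303096) → (3.314919, -1.833053)
1.840000: (3.314919, -1.833053); f=(12.446543, -4.491894) → (7.546743, -3.360297)
(x(2.18), y(2.18)) ≈ (7.5467, -3.3603)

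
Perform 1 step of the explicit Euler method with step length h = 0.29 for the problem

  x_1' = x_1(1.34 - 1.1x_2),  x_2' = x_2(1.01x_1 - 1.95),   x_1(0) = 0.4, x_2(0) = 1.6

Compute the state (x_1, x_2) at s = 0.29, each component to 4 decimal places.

Euler on (x_1,x_2): x_1_{n+1} = x_1_n + h·x_1', x_2_{n+1} = x_2_n + h·x_2'.
0.000000: (0.400000, 1.600000); f=(-0.168000, -2.473600) → (0.351280, 0.882656)
(x_1(0.29), x_2(0.29)) ≈ (0.3513, 0.8827)

0.3513, 0.8827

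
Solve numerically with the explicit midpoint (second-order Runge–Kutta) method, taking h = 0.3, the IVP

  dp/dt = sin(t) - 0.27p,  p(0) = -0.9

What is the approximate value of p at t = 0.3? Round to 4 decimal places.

-0.7852

Midpoint: k1 = f(t_n, p_n); k2 = f(t_n + h/2, p_n + (h/2)·k1); p_{n+1} = p_n + h·k2.
t=0.000000, p=-0.900000:
  k1 = f(0.000000, -0.900000) = 0.243000
  k2 = f(0.150000, -0.863550) = 0.382597
  p ← -0.900000 + 0.3·0.382597 = -0.785221
p(0.3) ≈ -0.7852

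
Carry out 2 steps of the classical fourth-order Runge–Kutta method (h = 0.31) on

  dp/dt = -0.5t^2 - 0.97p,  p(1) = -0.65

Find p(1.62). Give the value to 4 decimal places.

-0.7825

RK4: k1 = f(t_n, p_n); k2 = f(t_n + h/2, p_n + (h/2)·k1); k3 = f(t_n + h/2, p_n + (h/2)·k2); k4 = f(t_n + h, p_n + h·k3); p_{n+1} = p_n + (h/6)·(k1 + 2k2 + 2k3 + k4).
t=1.000000, p=-0.650000:
  k1 = f(1.000000, -0.650000) = 0.130500
  k2 = f(1.155000, -0.629773) = -0.056133
  k3 = f(1.155000, -0.658701) = -0.028073
  k4 = f(1.310000, -0.658703) = -0.219108
  p ← -0.650000 + (0.31/6)·(k1 + 2k2 + 2k3 + k4) = -0.663279
t=1.310000, p=-0.663279:
  k1 = f(1.310000, -0.663279) = -0.214669
  k2 = f(1.465000, -0.696553) = -0.397456
  k3 = f(1.465000, -0.724885) = -0.369974
  k4 = f(1.620000, -0.777971) = -0.557568
  p ← -0.663279 + (0.31/6)·(k1 + 2k2 + 2k3 + k4) = -0.782479
p(1.62) ≈ -0.7825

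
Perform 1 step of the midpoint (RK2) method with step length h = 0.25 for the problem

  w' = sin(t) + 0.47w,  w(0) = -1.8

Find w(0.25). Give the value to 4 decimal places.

Midpoint: k1 = f(t_n, w_n); k2 = f(t_n + h/2, w_n + (h/2)·k1); w_{n+1} = w_n + h·k2.
t=0.000000, w=-1.800000:
  k1 = f(0.000000, -1.800000) = -0.846000
  k2 = f(0.125000, -1.905750) = -0.771028
  w ← -1.800000 + 0.25·(-0.771028) = -1.992757
w(0.25) ≈ -1.9928

-1.9928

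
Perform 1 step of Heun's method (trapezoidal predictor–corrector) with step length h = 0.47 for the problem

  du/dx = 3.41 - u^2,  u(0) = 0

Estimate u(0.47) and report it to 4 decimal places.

Heun: k1 = f(x_n, u_n); k2 = f(x_n + h, u_n + h·k1); u_{n+1} = u_n + (h/2)·(k1 + k2).
x=0.000000, u=0.000000:
  k1 = f(0.000000, 0.000000) = 3.410000
  k2 = f(0.470000, 1.602700) = 0.841353
  u ← 0.000000 + (0.47/2)·(3.410000 + 0.841353) = 0.999068
u(0.47) ≈ 0.9991

0.9991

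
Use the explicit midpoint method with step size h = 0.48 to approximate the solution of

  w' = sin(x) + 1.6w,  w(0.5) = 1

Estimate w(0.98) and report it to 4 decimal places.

2.4749

Midpoint: k1 = f(x_n, w_n); k2 = f(x_n + h/2, w_n + (h/2)·k1); w_{n+1} = w_n + h·k2.
x=0.500000, w=1.000000:
  k1 = f(0.500000, 1.000000) = 2.079426
  k2 = f(0.740000, 1.499062) = 3.072787
  w ← 1.000000 + 0.48·3.072787 = 2.474938
w(0.98) ≈ 2.4749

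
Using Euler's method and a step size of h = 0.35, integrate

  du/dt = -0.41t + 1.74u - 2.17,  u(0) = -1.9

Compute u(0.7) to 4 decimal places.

Euler: u_{n+1} = u_n + h·f(t_n, u_n).
t=0.000000, u=-1.900000: f=-5.476000 → u ← -1.900000 + 0.35·(-5.476000) = -3.816600
t=0.350000, u=-3.816600: f=-8.954384 → u ← -3.816600 + 0.35·(-8.954384) = -6.950634
u(0.7) ≈ -6.9506

-6.9506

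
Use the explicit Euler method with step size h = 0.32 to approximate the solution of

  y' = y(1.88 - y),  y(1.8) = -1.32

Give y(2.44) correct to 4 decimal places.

-6.5631

Euler: y_{n+1} = y_n + h·f(s_n, y_n).
s=1.800000, y=-1.320000: f=-4.224000 → y ← -1.320000 + 0.32·(-4.224000) = -2.671680
s=2.120000, y=-2.671680: f=-12.160632 → y ← -2.671680 + 0.32·(-12.160632) = -6.563082
y(2.44) ≈ -6.5631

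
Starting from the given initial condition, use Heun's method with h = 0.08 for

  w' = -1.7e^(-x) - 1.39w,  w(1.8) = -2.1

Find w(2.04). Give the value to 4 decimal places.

-1.5559

Heun: k1 = f(x_n, w_n); k2 = f(x_n + h, w_n + h·k1); w_{n+1} = w_n + (h/2)·(k1 + k2).
x=1.800000, w=-2.100000:
  k1 = f(1.800000, -2.100000) = 2.637992
  k2 = f(1.880000, -1.888961) = 2.366252
  w ← -2.100000 + (0.08/2)·(2.637992 + 2.366252) = -1.899830
x=1.880000, w=-1.899830:
  k1 = f(1.880000, -1.899830) = 2.381361
  k2 = f(1.960000, -1.709321) = 2.136497
  w ← -1.899830 + (0.08/2)·(2.381361 + 2.136497) = -1.719116
x=1.960000, w=-1.719116:
  k1 = f(1.960000, -1.719116) = 2.150112
  k2 = f(2.040000, -1.547107) = 1.929430
  w ← -1.719116 + (0.08/2)·(2.150112 + 1.929430) = -1.555934
w(2.04) ≈ -1.5559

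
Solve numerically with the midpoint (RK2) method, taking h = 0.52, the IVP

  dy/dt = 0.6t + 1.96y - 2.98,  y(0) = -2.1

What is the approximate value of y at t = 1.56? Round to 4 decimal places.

Midpoint: k1 = f(t_n, y_n); k2 = f(t_n + h/2, y_n + (h/2)·k1); y_{n+1} = y_n + h·k2.
t=0.000000, y=-2.100000:
  k1 = f(0.000000, -2.100000) = -7.096000
  k2 = f(0.260000, -3.944960) = -10.556122
  y ← -2.100000 + 0.52·(-10.556122) = -7.589183
t=0.520000, y=-7.589183:
  k1 = f(0.520000, -7.589183) = -17.542799
  k2 = f(0.780000, -12.150311) = -26.326610
  y ← -7.589183 + 0.52·(-26.326610) = -21.279020
t=1.040000, y=-21.279020:
  k1 = f(1.040000, -21.279020) = -44.062880
  k2 = f(1.300000, -32.735369) = -66.361323
  y ← -21.279020 + 0.52·(-66.361323) = -55.786908
y(1.56) ≈ -55.7869

-55.7869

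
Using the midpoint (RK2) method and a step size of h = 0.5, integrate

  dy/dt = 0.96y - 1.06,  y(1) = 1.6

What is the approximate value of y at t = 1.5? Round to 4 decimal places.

1.8951

Midpoint: k1 = f(t_n, y_n); k2 = f(t_n + h/2, y_n + (h/2)·k1); y_{n+1} = y_n + h·k2.
t=1.000000, y=1.600000:
  k1 = f(1.000000, 1.600000) = 0.476000
  k2 = f(1.250000, 1.719000) = 0.590240
  y ← 1.600000 + 0.5·0.590240 = 1.895120
y(1.5) ≈ 1.8951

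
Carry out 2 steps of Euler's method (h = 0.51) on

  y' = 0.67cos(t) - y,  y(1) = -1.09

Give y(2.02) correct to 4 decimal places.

Euler: y_{n+1} = y_n + h·f(t_n, y_n).
t=1.000000, y=-1.090000: f=1.452003 → y ← -1.090000 + 0.51·1.452003 = -0.349479
t=1.510000, y=-0.349479: f=0.390187 → y ← -0.349479 + 0.51·0.390187 = -0.150483
y(2.02) ≈ -0.1505

-0.1505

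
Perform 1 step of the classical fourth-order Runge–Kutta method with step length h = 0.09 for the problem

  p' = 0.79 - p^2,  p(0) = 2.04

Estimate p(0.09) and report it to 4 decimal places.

1.7841

RK4: k1 = f(x_n, p_n); k2 = f(x_n + h/2, p_n + (h/2)·k1); k3 = f(x_n + h/2, p_n + (h/2)·k2); k4 = f(x_n + h, p_n + h·k3); p_{n+1} = p_n + (h/6)·(k1 + 2k2 + 2k3 + k4).
x=0.000000, p=2.040000:
  k1 = f(0.000000, 2.040000) = -3.371600
  k2 = f(0.045000, 1.888278) = -2.775594
  k3 = f(0.045000, 1.915098) = -2.877601
  k4 = f(0.090000, 1.781016) = -2.382018
  p ← 2.040000 + (0.09/6)·(k1 + 2k2 + 2k3 + k4) = 1.784100
p(0.09) ≈ 1.7841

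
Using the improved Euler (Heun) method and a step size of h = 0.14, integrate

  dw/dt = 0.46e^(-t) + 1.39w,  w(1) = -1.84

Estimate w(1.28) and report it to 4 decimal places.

-2.6588

Heun: k1 = f(t_n, w_n); k2 = f(t_n + h, w_n + h·k1); w_{n+1} = w_n + (h/2)·(k1 + k2).
t=1.000000, w=-1.840000:
  k1 = f(1.000000, -1.840000) = -2.388375
  k2 = f(1.140000, -2.174373) = -2.875261
  w ← -1.840000 + (0.14/2)·(-2.388375 + (-2.875261)) = -2.208455
t=1.140000, w=-2.208455:
  k1 = f(1.140000, -2.208455) = -2.922635
  k2 = f(1.280000, -2.617623) = -3.510599
  w ← -2.208455 + (0.14/2)·(-2.922635 + (-3.510599)) = -2.658781
w(1.28) ≈ -2.6588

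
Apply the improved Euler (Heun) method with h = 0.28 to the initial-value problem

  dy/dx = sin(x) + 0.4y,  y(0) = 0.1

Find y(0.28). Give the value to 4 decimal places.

0.1505

Heun: k1 = f(x_n, y_n); k2 = f(x_n + h, y_n + h·k1); y_{n+1} = y_n + (h/2)·(k1 + k2).
x=0.000000, y=0.100000:
  k1 = f(0.000000, 0.100000) = 0.040000
  k2 = f(0.280000, 0.111200) = 0.320836
  y ← 0.100000 + (0.28/2)·(0.040000 + 0.320836) = 0.150517
y(0.28) ≈ 0.1505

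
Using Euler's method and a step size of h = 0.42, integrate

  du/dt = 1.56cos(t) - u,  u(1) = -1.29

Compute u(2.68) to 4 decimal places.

-0.5615

Euler: u_{n+1} = u_n + h·f(t_n, u_n).
t=1.000000, u=-1.290000: f=2.132872 → u ← -1.290000 + 0.42·2.132872 = -0.394194
t=1.420000, u=-0.394194: f=0.628546 → u ← -0.394194 + 0.42·0.628546 = -0.130205
t=1.840000, u=-0.130205: f=-0.284699 → u ← -0.130205 + 0.42·(-0.284699) = -0.249778
t=2.260000, u=-0.249778: f=-0.742261 → u ← -0.249778 + 0.42·(-0.742261) = -0.561528
u(2.68) ≈ -0.5615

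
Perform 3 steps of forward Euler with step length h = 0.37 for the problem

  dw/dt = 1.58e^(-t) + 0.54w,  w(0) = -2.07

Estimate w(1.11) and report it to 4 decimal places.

-1.9702

Euler: w_{n+1} = w_n + h·f(t_n, w_n).
t=0.000000, w=-2.070000: f=0.462200 → w ← -2.070000 + 0.37·0.462200 = -1.898986
t=0.370000, w=-1.898986: f=0.065908 → w ← -1.898986 + 0.37·0.065908 = -1.874600
t=0.740000, w=-1.874600: f=-0.258444 → w ← -1.874600 + 0.37·(-0.258444) = -1.970224
w(1.11) ≈ -1.9702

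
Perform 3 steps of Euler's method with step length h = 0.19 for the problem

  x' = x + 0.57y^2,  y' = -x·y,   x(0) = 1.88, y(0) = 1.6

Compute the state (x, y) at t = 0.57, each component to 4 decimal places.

3.7283, 0.2201

Euler on (x,y): x_{n+1} = x_n + h·x', y_{n+1} = y_n + h·y'.
0.000000: (1.880000, 1.600000); f=(3.339200, -3.008000) → (2.514448, 1.028480)
0.190000: (2.514448, 1.028480); f=(3.117378, -2.586059) → (3.106750, 0.537129)
0.380000: (3.106750, 0.537129); f=(3.271199, -1.668724) → (3.728278, 0.220071)
(x(0.57), y(0.57)) ≈ (3.7283, 0.2201)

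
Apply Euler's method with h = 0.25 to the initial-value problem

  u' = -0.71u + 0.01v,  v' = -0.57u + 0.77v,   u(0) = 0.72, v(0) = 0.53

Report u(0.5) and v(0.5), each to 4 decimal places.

Euler on (u,v): u_{n+1} = u_n + h·u', v_{n+1} = v_n + h·v'.
0.000000: (0.720000, 0.530000); f=(-0.505900, -0.002300) → (0.593525, 0.529425)
0.250000: (0.593525, 0.529425); f=(-0.416108, 0.069348) → (0.489498, 0.546762)
(u(0.5), v(0.5)) ≈ (0.4895, 0.5468)

0.4895, 0.5468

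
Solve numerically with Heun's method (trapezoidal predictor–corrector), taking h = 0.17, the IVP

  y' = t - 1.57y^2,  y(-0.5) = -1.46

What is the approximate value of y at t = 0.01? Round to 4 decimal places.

-32.3491

Heun: k1 = f(t_n, y_n); k2 = f(t_n + h, y_n + h·k1); y_{n+1} = y_n + (h/2)·(k1 + k2).
t=-0.500000, y=-1.460000:
  k1 = f(-0.500000, -1.460000) = -3.846612
  k2 = f(-0.330000, -2.113924) = -7.345820
  y ← -1.460000 + (0.17/2)·(-3.846612 + (-7.345820)) = -2.411357
t=-0.330000, y=-2.411357:
  k1 = f(-0.330000, -2.411357) = -9.458986
  k2 = f(-0.160000, -4.019384) = -25.524058
  y ← -2.411357 + (0.17/2)·(-9.458986 + (-25.524058)) = -5.384915
t=-0.160000, y=-5.384915:
  k1 = f(-0.160000, -5.384915) = -45.685783
  k2 = f(0.010000, -13.151499) = -271.540205
  y ← -5.384915 + (0.17/2)·(-45.685783 + (-271.540205)) = -32.349124
y(0.01) ≈ -32.3491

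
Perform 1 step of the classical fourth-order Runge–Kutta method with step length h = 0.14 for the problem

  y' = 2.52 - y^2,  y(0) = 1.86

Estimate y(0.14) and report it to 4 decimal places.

1.7570

RK4: k1 = f(t_n, y_n); k2 = f(t_n + h/2, y_n + (h/2)·k1); k3 = f(t_n + h/2, y_n + (h/2)·k2); k4 = f(t_n + h, y_n + h·k3); y_{n+1} = y_n + (h/6)·(k1 + 2k2 + 2k3 + k4).
t=0.000000, y=1.860000:
  k1 = f(0.000000, 1.860000) = -0.939600
  k2 = f(0.070000, 1.794228) = -0.699254
  k3 = f(0.070000, 1.811052) = -0.759910
  k4 = f(0.140000, 1.753613) = -0.555157
  y ← 1.860000 + (0.14/6)·(k1 + 2k2 + 2k3 + k4) = 1.757028
y(0.14) ≈ 1.7570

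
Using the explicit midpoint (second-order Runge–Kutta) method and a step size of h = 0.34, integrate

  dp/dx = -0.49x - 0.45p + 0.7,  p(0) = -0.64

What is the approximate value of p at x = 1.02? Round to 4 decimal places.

Midpoint: k1 = f(x_n, p_n); k2 = f(x_n + h/2, p_n + (h/2)·k1); p_{n+1} = p_n + h·k2.
x=0.000000, p=-0.640000:
  k1 = f(0.000000, -0.640000) = 0.988000
  k2 = f(0.170000, -0.472040) = 0.829118
  p ← -0.640000 + 0.34·0.829118 = -0.358100
x=0.340000, p=-0.358100:
  k1 = f(0.340000, -0.358100) = 0.694545
  k2 = f(0.510000, -0.240027) = 0.558112
  p ← -0.358100 + 0.34·0.558112 = -0.168342
x=0.680000, p=-0.168342:
  k1 = f(0.680000, -0.168342) = 0.442554
  k2 = f(0.850000, -0.093108) = 0.325398
  p ← -0.168342 + 0.34·0.325398 = -0.057706
p(1.02) ≈ -0.0577

-0.0577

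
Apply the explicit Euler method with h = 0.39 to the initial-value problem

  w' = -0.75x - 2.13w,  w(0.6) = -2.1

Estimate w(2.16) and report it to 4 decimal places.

-0.5969

Euler: w_{n+1} = w_n + h·f(x_n, w_n).
x=0.600000, w=-2.100000: f=4.023000 → w ← -2.100000 + 0.39·4.023000 = -0.531030
x=0.990000, w=-0.531030: f=0.388594 → w ← -0.531030 + 0.39·0.388594 = -0.379478
x=1.380000, w=-0.379478: f=-0.226711 → w ← -0.379478 + 0.39·(-0.226711) = -0.467896
x=1.770000, w=-0.467896: f=-0.330882 → w ← -0.467896 + 0.39·(-0.330882) = -0.596940
w(2.16) ≈ -0.5969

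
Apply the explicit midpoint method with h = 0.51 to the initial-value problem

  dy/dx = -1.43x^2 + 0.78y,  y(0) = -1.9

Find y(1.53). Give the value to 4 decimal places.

Midpoint: k1 = f(x_n, y_n); k2 = f(x_n + h/2, y_n + (h/2)·k1); y_{n+1} = y_n + h·k2.
x=0.000000, y=-1.900000:
  k1 = f(0.000000, -1.900000) = -1.482000
  k2 = f(0.255000, -2.277910) = -1.869756
  y ← -1.900000 + 0.51·(-1.869756) = -2.853575
x=0.510000, y=-2.853575:
  k1 = f(0.510000, -2.853575) = -2.597732
  k2 = f(0.765000, -3.515997) = -3.579349
  y ← -2.853575 + 0.51·(-3.579349) = -4.679044
x=1.020000, y=-4.679044:
  k1 = f(1.020000, -4.679044) = -5.137426
  k2 = f(1.275000, -5.989087) = -6.996132
  y ← -4.679044 + 0.51·(-6.996132) = -8.247071
y(1.53) ≈ -8.2471

-8.2471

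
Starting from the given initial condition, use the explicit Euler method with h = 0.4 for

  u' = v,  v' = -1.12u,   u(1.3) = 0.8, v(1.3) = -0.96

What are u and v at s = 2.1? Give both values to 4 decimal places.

Euler on (u,v): u_{n+1} = u_n + h·u', v_{n+1} = v_n + h·v'.
1.300000: (0.800000, -0.960000); f=(-0.960000, -0.896000) → (0.416000, -1.318400)
1.700000: (0.416000, -1.318400); f=(-1.318400, -0.465920) → (-0.111360, -1.504768)
(u(2.1), v(2.1)) ≈ (-0.1114, -1.5048)

-0.1114, -1.5048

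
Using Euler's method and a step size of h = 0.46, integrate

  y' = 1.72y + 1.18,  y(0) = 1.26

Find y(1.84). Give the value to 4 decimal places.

Euler: y_{n+1} = y_n + h·f(t_n, y_n).
t=0.000000, y=1.260000: f=3.347200 → y ← 1.260000 + 0.46·3.347200 = 2.799712
t=0.460000, y=2.799712: f=5.995505 → y ← 2.799712 + 0.46·5.995505 = 5.557644
t=0.920000, y=5.557644: f=10.739148 → y ← 5.557644 + 0.46·10.739148 = 10.497652
t=1.380000, y=10.497652: f=19.235962 → y ← 10.497652 + 0.46·19.235962 = 19.346195
y(1.84) ≈ 19.3462

19.3462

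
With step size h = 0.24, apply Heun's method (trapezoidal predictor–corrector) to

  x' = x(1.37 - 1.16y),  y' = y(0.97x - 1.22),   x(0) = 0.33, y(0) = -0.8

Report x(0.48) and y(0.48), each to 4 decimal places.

Heun on (x,y): k1 = f(s_n, state_n); k2 = f(s_n + h, state_n + h·k1); state_{n+1} = state_n + (h/2)·(k1 + k2).
0.000000: (0.330000, -0.800000)
  k1 = (0.758340, 0.719920)
  predictor → (0.512002, -0.627219)
  k2 = (1.073961, 0.453704)
  → (0.549876, -0.659165)
0.240000: (0.549876, -0.659165)
  k1 = (1.173783, 0.452596)
  predictor → (0.831584, -0.550542)
  k2 = (1.670344, 0.227574)
  → (0.891171, -0.577545)
(x(0.48), y(0.48)) ≈ (0.8912, -0.5775)

0.8912, -0.5775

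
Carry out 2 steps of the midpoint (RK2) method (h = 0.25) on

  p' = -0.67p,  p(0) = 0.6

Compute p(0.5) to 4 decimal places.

0.4300

Midpoint: k1 = f(s_n, p_n); k2 = f(s_n + h/2, p_n + (h/2)·k1); p_{n+1} = p_n + h·k2.
s=0.000000, p=0.600000:
  k1 = f(0.000000, 0.600000) = -0.402000
  k2 = f(0.125000, 0.549750) = -0.368333
  p ← 0.600000 + 0.25·(-0.368333) = 0.507917
s=0.250000, p=0.507917:
  k1 = f(0.250000, 0.507917) = -0.340304
  k2 = f(0.375000, 0.465379) = -0.311804
  p ← 0.507917 + 0.25·(-0.311804) = 0.429966
p(0.5) ≈ 0.4300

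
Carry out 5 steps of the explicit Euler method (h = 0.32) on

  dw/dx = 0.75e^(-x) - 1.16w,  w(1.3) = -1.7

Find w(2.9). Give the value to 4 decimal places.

-0.0975

Euler: w_{n+1} = w_n + h·f(x_n, w_n).
x=1.300000, w=-1.700000: f=2.176399 → w ← -1.700000 + 0.32·2.176399 = -1.003552
x=1.620000, w=-1.003552: f=1.312545 → w ← -1.003552 + 0.32·1.312545 = -0.583538
x=1.940000, w=-0.583538: f=0.784682 → w ← -0.583538 + 0.32·0.784682 = -0.332440
x=2.260000, w=-0.332440: f=0.463893 → w ← -0.332440 + 0.32·0.463893 = -0.183994
x=2.580000, w=-0.183994: f=0.270264 → w ← -0.183994 + 0.32·0.270264 = -0.097510
w(2.9) ≈ -0.0975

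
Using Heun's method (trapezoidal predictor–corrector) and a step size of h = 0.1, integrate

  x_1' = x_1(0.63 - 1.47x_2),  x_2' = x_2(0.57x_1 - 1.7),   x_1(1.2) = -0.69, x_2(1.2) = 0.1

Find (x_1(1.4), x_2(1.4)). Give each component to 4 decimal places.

-0.7642, 0.0658

Heun on (x_1,x_2): k1 = f(x_n, state_n); k2 = f(x_n + h, state_n + h·k1); state_{n+1} = state_n + (h/2)·(k1 + k2).
1.200000: (-0.690000, 0.100000)
  k1 = (-0.333270, -0.209330)
  predictor → (-0.723327, 0.079067)
  k2 = (-0.371625, -0.167013)
  → (-0.725245, 0.081183)
1.300000: (-0.725245, 0.081183)
  k1 = (-0.370354, -0.171571)
  predictor → (-0.762280, 0.064026)
  k2 = (-0.408492, -0.136663)
  → (-0.764187, 0.065771)
(x_1(1.4), x_2(1.4)) ≈ (-0.7642, 0.0658)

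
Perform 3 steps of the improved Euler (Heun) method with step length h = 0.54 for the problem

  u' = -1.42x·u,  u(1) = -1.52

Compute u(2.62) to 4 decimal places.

Heun: k1 = f(x_n, u_n); k2 = f(x_n + h, u_n + h·k1); u_{n+1} = u_n + (h/2)·(k1 + k2).
x=1.000000, u=-1.520000:
  k1 = f(1.000000, -1.520000) = 2.158400
  k2 = f(1.540000, -0.354464) = 0.775142
  u ← -1.520000 + (0.54/2)·(2.158400 + 0.775142) = -0.727944
x=1.540000, u=-0.727944:
  k1 = f(1.540000, -0.727944) = 1.591867
  k2 = f(2.080000, 0.131665) = -0.388885
  u ← -0.727944 + (0.54/2)·(1.591867 + (-0.388885)) = -0.403138
x=2.080000, u=-0.403138:
  k1 = f(2.080000, -0.403138) = 1.190710
  k2 = f(2.620000, 0.239845) = -0.892318
  u ← -0.403138 + (0.54/2)·(1.190710 + (-0.892318)) = -0.322573
u(2.62) ≈ -0.3226

-0.3226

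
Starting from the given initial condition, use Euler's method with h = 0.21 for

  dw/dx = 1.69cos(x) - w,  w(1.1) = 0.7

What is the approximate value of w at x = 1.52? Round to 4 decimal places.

Euler: w_{n+1} = w_n + h·f(x_n, w_n).
x=1.100000, w=0.700000: f=0.066577 → w ← 0.700000 + 0.21·0.066577 = 0.713981
x=1.310000, w=0.713981: f=-0.278215 → w ← 0.713981 + 0.21·(-0.278215) = 0.655556
w(1.52) ≈ 0.6556

0.6556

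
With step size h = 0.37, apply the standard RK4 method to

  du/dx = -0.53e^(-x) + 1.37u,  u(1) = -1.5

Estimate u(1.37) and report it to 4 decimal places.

RK4: k1 = f(x_n, u_n); k2 = f(x_n + h/2, u_n + (h/2)·k1); k3 = f(x_n + h/2, u_n + (h/2)·k2); k4 = f(x_n + h, u_n + h·k3); u_{n+1} = u_n + (h/6)·(k1 + 2k2 + 2k3 + k4).
x=1.000000, u=-1.500000:
  k1 = f(1.000000, -1.500000) = -2.249976
  k2 = f(1.185000, -1.916246) = -2.787302
  k3 = f(1.185000, -2.015651) = -2.923487
  k4 = f(1.370000, -2.581690) = -3.671592
  u ← -1.500000 + (0.37/6)·(k1 + 2k2 + 2k3 + k4) = -2.569494
u(1.37) ≈ -2.5695

-2.5695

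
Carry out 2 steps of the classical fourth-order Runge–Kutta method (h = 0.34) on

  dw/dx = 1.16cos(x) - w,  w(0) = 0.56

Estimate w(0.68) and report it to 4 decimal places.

RK4: k1 = f(x_n, w_n); k2 = f(x_n + h/2, w_n + (h/2)·k1); k3 = f(x_n + h/2, w_n + (h/2)·k2); k4 = f(x_n + h, w_n + h·k3); w_{n+1} = w_n + (h/6)·(k1 + 2k2 + 2k3 + k4).
x=0.000000, w=0.560000:
  k1 = f(0.000000, 0.560000) = 0.600000
  k2 = f(0.170000, 0.662000) = 0.481278
  k3 = f(0.170000, 0.641817) = 0.501461
  k4 = f(0.340000, 0.730497) = 0.363099
  w ← 0.560000 + (0.34/6)·(k1 + 2k2 + 2k3 + k4) = 0.725953
x=0.340000, w=0.725953:
  k1 = f(0.340000, 0.725953) = 0.367643
  k2 = f(0.510000, 0.788452) = 0.223932
  k3 = f(0.510000, 0.764021) = 0.248363
  k4 = f(0.680000, 0.810396) = 0.091588
  w ← 0.725953 + (0.34/6)·(k1 + 2k2 + 2k3 + k4) = 0.805502
w(0.68) ≈ 0.8055

0.8055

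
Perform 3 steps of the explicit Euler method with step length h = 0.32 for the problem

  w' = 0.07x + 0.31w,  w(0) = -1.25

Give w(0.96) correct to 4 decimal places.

-1.6379

Euler: w_{n+1} = w_n + h·f(x_n, w_n).
x=0.000000, w=-1.250000: f=-0.387500 → w ← -1.250000 + 0.32·(-0.387500) = -1.374000
x=0.320000, w=-1.374000: f=-0.403540 → w ← -1.374000 + 0.32·(-0.403540) = -1.503133
x=0.640000, w=-1.503133: f=-0.421171 → w ← -1.503133 + 0.32·(-0.421171) = -1.637908
w(0.96) ≈ -1.6379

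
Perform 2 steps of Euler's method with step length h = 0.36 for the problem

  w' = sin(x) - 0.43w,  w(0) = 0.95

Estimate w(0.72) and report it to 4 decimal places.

0.8055

Euler: w_{n+1} = w_n + h·f(x_n, w_n).
x=0.000000, w=0.950000: f=-0.408500 → w ← 0.950000 + 0.36·(-0.408500) = 0.802940
x=0.360000, w=0.802940: f=0.007010 → w ← 0.802940 + 0.36·0.007010 = 0.805464
w(0.72) ≈ 0.8055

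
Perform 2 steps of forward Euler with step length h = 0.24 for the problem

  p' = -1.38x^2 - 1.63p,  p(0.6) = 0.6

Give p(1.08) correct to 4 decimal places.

-0.0839

Euler: p_{n+1} = p_n + h·f(x_n, p_n).
x=0.600000, p=0.600000: f=-1.474800 → p ← 0.600000 + 0.24·(-1.474800) = 0.246048
x=0.840000, p=0.246048: f=-1.374786 → p ← 0.246048 + 0.24·(-1.374786) = -0.083901
p(1.08) ≈ -0.0839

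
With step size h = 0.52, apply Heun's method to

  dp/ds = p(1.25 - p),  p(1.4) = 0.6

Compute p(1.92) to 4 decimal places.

0.7947

Heun: k1 = f(s_n, p_n); k2 = f(s_n + h, p_n + h·k1); p_{n+1} = p_n + (h/2)·(k1 + k2).
s=1.400000, p=0.600000:
  k1 = f(1.400000, 0.600000) = 0.390000
  k2 = f(1.920000, 0.802800) = 0.359012
  p ← 0.600000 + (0.52/2)·(0.390000 + 0.359012) = 0.794743
p(1.92) ≈ 0.7947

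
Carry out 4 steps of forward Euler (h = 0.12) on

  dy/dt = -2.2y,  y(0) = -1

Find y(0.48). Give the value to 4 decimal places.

-0.2934

Euler: y_{n+1} = y_n + h·f(t_n, y_n).
t=0.000000, y=-1.000000: f=2.200000 → y ← -1.000000 + 0.12·2.200000 = -0.736000
t=0.120000, y=-0.736000: f=1.619200 → y ← -0.736000 + 0.12·1.619200 = -0.541696
t=0.240000, y=-0.541696: f=1.191731 → y ← -0.541696 + 0.12·1.191731 = -0.398688
t=0.360000, y=-0.398688: f=0.877114 → y ← -0.398688 + 0.12·0.877114 = -0.293435
y(0.48) ≈ -0.2934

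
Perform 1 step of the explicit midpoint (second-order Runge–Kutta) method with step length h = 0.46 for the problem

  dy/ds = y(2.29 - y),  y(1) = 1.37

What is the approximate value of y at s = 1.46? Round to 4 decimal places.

Midpoint: k1 = f(s_n, y_n); k2 = f(s_n + h/2, y_n + (h/2)·k1); y_{n+1} = y_n + h·k2.
s=1.000000, y=1.370000:
  k1 = f(1.000000, 1.370000) = 1.260400
  k2 = f(1.230000, 1.659892) = 1.045911
  y ← 1.370000 + 0.46·1.045911 = 1.851119
y(1.46) ≈ 1.8511

1.8511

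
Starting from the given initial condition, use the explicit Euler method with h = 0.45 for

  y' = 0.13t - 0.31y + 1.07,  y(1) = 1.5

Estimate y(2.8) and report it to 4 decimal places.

2.7148

Euler: y_{n+1} = y_n + h·f(t_n, y_n).
t=1.000000, y=1.500000: f=0.735000 → y ← 1.500000 + 0.45·0.735000 = 1.830750
t=1.450000, y=1.830750: f=0.690968 → y ← 1.830750 + 0.45·0.690968 = 2.141685
t=1.900000, y=2.141685: f=0.653078 → y ← 2.141685 + 0.45·0.653078 = 2.435570
t=2.350000, y=2.435570: f=0.620473 → y ← 2.435570 + 0.45·0.620473 = 2.714783
y(2.8) ≈ 2.7148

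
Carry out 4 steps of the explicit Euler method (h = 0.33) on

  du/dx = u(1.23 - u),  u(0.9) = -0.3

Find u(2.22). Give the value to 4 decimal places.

-2.0522

Euler: u_{n+1} = u_n + h·f(x_n, u_n).
x=0.900000, u=-0.300000: f=-0.459000 → u ← -0.300000 + 0.33·(-0.459000) = -0.451470
x=1.230000, u=-0.451470: f=-0.759133 → u ← -0.451470 + 0.33·(-0.759133) = -0.701984
x=1.560000, u=-0.701984: f=-1.356222 → u ← -0.701984 + 0.33·(-1.356222) = -1.149537
x=1.890000, u=-1.149537: f=-2.735366 → u ← -1.149537 + 0.33·(-2.735366) = -2.052208
u(2.22) ≈ -2.0522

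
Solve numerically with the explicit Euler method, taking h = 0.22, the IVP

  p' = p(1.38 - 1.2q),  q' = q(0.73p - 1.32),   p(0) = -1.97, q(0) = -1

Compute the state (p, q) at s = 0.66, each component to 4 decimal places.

Euler on (p,q): p_{n+1} = p_n + h·p', q_{n+1} = q_n + h·q'.
0.000000: (-1.970000, -1.000000); f=(-5.082600, 2.758100) → (-3.088172, -0.393218)
0.220000: (-3.088172, -0.393218); f=(-5.718867, 1.405505) → (-4.346323, -0.084007)
0.440000: (-4.346323, -0.084007); f=(-6.436071, 0.377428) → (-5.762258, -0.000973)
(p(0.66), q(0.66)) ≈ (-5.7623, -0.0010)

-5.7623, -0.0010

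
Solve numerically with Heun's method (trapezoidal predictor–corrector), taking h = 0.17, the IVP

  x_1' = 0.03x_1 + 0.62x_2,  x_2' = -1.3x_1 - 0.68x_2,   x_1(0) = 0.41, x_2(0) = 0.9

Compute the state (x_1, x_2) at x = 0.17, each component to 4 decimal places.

0.4969, 0.7059

Heun on (x_1,x_2): k1 = f(x_n, state_n); k2 = f(x_n + h, state_n + h·k1); state_{n+1} = state_n + (h/2)·(k1 + k2).
0.000000: (0.410000, 0.900000)
  k1 = (0.570300, -1.145000)
  predictor → (0.506951, 0.705350)
  k2 = (0.452526, -1.138674)
  → (0.496940, 0.705888)
(x_1(0.17), x_2(0.17)) ≈ (0.4969, 0.7059)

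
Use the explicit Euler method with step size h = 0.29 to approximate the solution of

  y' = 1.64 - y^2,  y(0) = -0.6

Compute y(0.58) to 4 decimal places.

Euler: y_{n+1} = y_n + h·f(x_n, y_n).
x=0.000000, y=-0.600000: f=1.280000 → y ← -0.600000 + 0.29·1.280000 = -0.228800
x=0.290000, y=-0.228800: f=1.587651 → y ← -0.228800 + 0.29·1.587651 = 0.231619
y(0.58) ≈ 0.2316

0.2316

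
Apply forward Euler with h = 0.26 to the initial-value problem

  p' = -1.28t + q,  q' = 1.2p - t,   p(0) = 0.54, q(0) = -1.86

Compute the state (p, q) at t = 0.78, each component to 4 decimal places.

-1.0958, -2.0233

Euler on (p,q): p_{n+1} = p_n + h·p', q_{n+1} = q_n + h·q'.
0.000000: (0.540000, -1.860000); f=(-1.860000, 0.648000) → (0.056400, -1.691520)
0.260000: (0.056400, -1.691520); f=(-2.024320, -0.192320) → (-0.469923, -1.741523)
0.520000: (-0.469923, -1.741523); f=(-2.407123, -1.083908) → (-1.095775, -2.023339)
(p(0.78), q(0.78)) ≈ (-1.0958, -2.0233)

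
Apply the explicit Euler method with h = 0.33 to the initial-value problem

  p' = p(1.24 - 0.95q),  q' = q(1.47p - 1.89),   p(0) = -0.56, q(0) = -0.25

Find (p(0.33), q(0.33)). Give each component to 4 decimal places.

-0.8330, -0.0262

Euler on (p,q): p_{n+1} = p_n + h·p', q_{n+1} = q_n + h·q'.
0.000000: (-0.560000, -0.250000); f=(-0.827400, 0.678300) → (-0.833042, -0.026161)
(p(0.33), q(0.33)) ≈ (-0.8330, -0.0262)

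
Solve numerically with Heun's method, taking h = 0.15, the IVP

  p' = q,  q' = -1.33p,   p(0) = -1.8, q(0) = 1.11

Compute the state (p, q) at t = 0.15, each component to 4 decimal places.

Heun on (p,q): k1 = f(t_n, state_n); k2 = f(t_n + h, state_n + h·k1); state_{n+1} = state_n + (h/2)·(k1 + k2).
0.000000: (-1.800000, 1.110000)
  k1 = (1.110000, 2.394000)
  predictor → (-1.633500, 1.469100)
  k2 = (1.469100, 2.172555)
  → (-1.606567, 1.452492)
(p(0.15), q(0.15)) ≈ (-1.6066, 1.4525)

-1.6066, 1.4525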